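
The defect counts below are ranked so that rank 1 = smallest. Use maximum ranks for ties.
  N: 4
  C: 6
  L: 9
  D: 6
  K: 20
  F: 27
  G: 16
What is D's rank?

3

Sorted (ascending): 4, 6, 6, 9, 16, 20, 27
The 2 values of 6 occupy positions 2–3 → each gets rank 3.
D has value 6 → rank 3.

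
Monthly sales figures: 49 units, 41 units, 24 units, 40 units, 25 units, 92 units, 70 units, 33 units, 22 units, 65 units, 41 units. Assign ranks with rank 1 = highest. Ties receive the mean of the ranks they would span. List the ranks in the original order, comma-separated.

4, 5.5, 10, 7, 9, 1, 2, 8, 11, 3, 5.5

Sorted (descending): 92, 70, 65, 49, 41, 41, 40, 33, 25, 24, 22
The 2 values of 41 occupy positions 5–6 → average rank (5+6)/2 = 5.5.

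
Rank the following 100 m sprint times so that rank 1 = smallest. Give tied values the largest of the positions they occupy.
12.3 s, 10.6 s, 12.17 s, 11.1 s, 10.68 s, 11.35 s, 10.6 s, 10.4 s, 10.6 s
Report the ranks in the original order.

Sorted (ascending): 10.4, 10.6, 10.6, 10.6, 10.68, 11.1, 11.35, 12.17, 12.3
The 3 values of 10.6 occupy positions 2–4 → each gets rank 4.

9, 4, 8, 6, 5, 7, 4, 1, 4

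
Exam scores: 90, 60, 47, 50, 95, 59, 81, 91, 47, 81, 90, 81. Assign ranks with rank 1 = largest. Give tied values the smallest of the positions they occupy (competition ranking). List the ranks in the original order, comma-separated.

Sorted (descending): 95, 91, 90, 90, 81, 81, 81, 60, 59, 50, 47, 47
The 2 values of 90 occupy positions 3–4 → each gets rank 3.
The 3 values of 81 occupy positions 5–7 → each gets rank 5.
The 2 values of 47 occupy positions 11–12 → each gets rank 11.

3, 8, 11, 10, 1, 9, 5, 2, 11, 5, 3, 5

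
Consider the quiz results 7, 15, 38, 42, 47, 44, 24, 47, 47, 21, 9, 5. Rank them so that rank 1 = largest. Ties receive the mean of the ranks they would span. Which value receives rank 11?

7

Sorted (descending): 47, 47, 47, 44, 42, 38, 24, 21, 15, 9, 7, 5
The 3 values of 47 occupy positions 1–3 → average rank 2.
Rank 11 → value 7.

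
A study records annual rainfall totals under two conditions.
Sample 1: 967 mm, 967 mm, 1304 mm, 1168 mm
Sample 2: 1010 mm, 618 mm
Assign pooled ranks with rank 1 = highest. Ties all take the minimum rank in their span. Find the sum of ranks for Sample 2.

Sorted (descending): 1304, 1168, 1010, 967, 967, 618
The 2 values of 967 occupy positions 4–5 → each gets rank 4.
Sample 2 values → pooled ranks: 1010→3, 618→6
Rank sum = 3 + 6 = 9

9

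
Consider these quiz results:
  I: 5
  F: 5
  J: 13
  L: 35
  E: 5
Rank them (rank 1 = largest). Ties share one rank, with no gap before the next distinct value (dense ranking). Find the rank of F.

3

Sorted (descending): 35, 13, 5, 5, 5
The 3 values of 5 share dense rank 3.
Remaining distinct values take the next consecutive integers.
F has value 5 → rank 3.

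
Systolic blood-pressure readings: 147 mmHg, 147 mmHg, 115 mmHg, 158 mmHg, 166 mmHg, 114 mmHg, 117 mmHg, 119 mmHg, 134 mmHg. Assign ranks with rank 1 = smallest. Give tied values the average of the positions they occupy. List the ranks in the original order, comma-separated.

Sorted (ascending): 114, 115, 117, 119, 134, 147, 147, 158, 166
The 2 values of 147 occupy positions 6–7 → average rank (6+7)/2 = 6.5.

6.5, 6.5, 2, 8, 9, 1, 3, 4, 5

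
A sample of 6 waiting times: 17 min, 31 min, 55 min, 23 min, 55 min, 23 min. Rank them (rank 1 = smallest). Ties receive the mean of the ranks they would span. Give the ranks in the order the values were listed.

1, 4, 5.5, 2.5, 5.5, 2.5

Sorted (ascending): 17, 23, 23, 31, 55, 55
The 2 values of 23 occupy positions 2–3 → average rank (2+3)/2 = 2.5.
The 2 values of 55 occupy positions 5–6 → average rank (5+6)/2 = 5.5.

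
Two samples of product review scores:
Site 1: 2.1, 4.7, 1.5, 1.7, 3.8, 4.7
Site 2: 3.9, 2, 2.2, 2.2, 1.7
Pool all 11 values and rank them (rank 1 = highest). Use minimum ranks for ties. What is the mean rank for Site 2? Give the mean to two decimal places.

Sorted (descending): 4.7, 4.7, 3.9, 3.8, 2.2, 2.2, 2.1, 2, 1.7, 1.7, 1.5
The 2 values of 4.7 occupy positions 1–2 → each gets rank 1.
The 2 values of 2.2 occupy positions 5–6 → each gets rank 5.
The 2 values of 1.7 occupy positions 9–10 → each gets rank 9.
Site 2 values → pooled ranks: 3.9→3, 2→8, 2.2→5, 2.2→5, 1.7→9
Mean rank = (3 + 8 + 5 + 5 + 9) / 5 = 6.00

6.00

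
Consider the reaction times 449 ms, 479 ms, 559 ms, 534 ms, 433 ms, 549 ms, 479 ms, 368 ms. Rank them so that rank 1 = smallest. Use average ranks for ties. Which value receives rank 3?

449

Sorted (ascending): 368, 433, 449, 479, 479, 534, 549, 559
The 2 values of 479 occupy positions 4–5 → average rank (4+5)/2 = 4.5.
Rank 3 → value 449.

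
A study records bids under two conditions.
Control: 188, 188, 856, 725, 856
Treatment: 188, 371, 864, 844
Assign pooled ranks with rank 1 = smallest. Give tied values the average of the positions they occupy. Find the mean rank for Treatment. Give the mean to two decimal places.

Sorted (ascending): 188, 188, 188, 371, 725, 844, 856, 856, 864
The 3 values of 188 occupy positions 1–3 → average rank 2.
The 2 values of 856 occupy positions 7–8 → average rank (7+8)/2 = 7.5.
Treatment values → pooled ranks: 188→2, 371→4, 864→9, 844→6
Mean rank = (2 + 4 + 9 + 6) / 4 = 5.25

5.25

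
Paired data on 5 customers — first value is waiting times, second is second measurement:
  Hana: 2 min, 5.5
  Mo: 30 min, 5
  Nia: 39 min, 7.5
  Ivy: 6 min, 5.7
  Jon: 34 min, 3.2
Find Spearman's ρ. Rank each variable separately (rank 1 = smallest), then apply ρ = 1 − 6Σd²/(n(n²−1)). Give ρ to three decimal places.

0.100

Ranks of variable 1: 1, 3, 5, 2, 4
Ranks of variable 2: 3, 2, 5, 4, 1
d = r₁ − r₂: -2, 1, 0, -2, 3
d²: 4, 1, 0, 4, 9; Σd² = 18
ρ = 1 − 6·18/(5·24) = 1 − 108/120 = 0.100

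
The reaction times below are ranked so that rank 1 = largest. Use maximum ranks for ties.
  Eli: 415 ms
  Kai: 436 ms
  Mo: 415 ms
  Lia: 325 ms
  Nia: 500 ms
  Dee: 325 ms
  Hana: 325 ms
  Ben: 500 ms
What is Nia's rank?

Sorted (descending): 500, 500, 436, 415, 415, 325, 325, 325
The 2 values of 500 occupy positions 1–2 → each gets rank 2.
The 2 values of 415 occupy positions 4–5 → each gets rank 5.
The 3 values of 325 occupy positions 6–8 → each gets rank 8.
Nia has value 500 ms → rank 2.

2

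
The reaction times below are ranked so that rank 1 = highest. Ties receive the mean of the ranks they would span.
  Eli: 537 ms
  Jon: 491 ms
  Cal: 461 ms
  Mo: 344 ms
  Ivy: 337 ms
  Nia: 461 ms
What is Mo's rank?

5

Sorted (descending): 537, 491, 461, 461, 344, 337
The 2 values of 461 occupy positions 3–4 → average rank (3+4)/2 = 3.5.
Mo has value 344 ms → rank 5.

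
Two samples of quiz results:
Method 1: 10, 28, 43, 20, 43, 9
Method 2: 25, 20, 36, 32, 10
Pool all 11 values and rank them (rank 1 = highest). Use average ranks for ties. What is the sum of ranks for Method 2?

30

Sorted (descending): 43, 43, 36, 32, 28, 25, 20, 20, 10, 10, 9
The 2 values of 43 occupy positions 1–2 → average rank (1+2)/2 = 1.5.
The 2 values of 20 occupy positions 7–8 → average rank (7+8)/2 = 7.5.
The 2 values of 10 occupy positions 9–10 → average rank (9+10)/2 = 9.5.
Method 2 values → pooled ranks: 25→6, 20→7.5, 36→3, 32→4, 10→9.5
Rank sum = 6 + 7.5 + 3 + 4 + 9.5 = 30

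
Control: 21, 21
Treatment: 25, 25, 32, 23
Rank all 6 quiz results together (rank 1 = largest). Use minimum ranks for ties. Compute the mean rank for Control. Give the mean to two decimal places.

5.00

Sorted (descending): 32, 25, 25, 23, 21, 21
The 2 values of 25 occupy positions 2–3 → each gets rank 2.
The 2 values of 21 occupy positions 5–6 → each gets rank 5.
Control values → pooled ranks: 21→5, 21→5
Mean rank = (5 + 5) / 2 = 5.00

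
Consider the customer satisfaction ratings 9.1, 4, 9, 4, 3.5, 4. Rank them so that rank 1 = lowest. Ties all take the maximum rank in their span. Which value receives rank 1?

3.5

Sorted (ascending): 3.5, 4, 4, 4, 9, 9.1
The 3 values of 4 occupy positions 2–4 → each gets rank 4.
Rank 1 → value 3.5.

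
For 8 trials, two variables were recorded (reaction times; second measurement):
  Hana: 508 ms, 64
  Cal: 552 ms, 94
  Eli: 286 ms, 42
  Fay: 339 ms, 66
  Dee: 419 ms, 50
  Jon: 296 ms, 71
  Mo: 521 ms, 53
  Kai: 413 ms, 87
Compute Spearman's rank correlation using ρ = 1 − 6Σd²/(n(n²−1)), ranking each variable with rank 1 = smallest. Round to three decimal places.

0.310

Ranks of variable 1: 6, 8, 1, 3, 5, 2, 7, 4
Ranks of variable 2: 4, 8, 1, 5, 2, 6, 3, 7
d = r₁ − r₂: 2, 0, 0, -2, 3, -4, 4, -3
d²: 4, 0, 0, 4, 9, 16, 16, 9; Σd² = 58
ρ = 1 − 6·58/(8·63) = 1 − 348/504 = 0.310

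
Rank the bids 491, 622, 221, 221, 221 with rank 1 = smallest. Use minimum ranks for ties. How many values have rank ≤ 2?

Sorted (ascending): 221, 221, 221, 491, 622
The 3 values of 221 occupy positions 1–3 → each gets rank 1.
Ranks ≤ 2: {1, 1, 1} → 3 values.

3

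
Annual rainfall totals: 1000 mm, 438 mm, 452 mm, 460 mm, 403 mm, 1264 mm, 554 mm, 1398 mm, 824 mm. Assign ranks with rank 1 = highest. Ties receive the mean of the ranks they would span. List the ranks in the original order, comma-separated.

3, 8, 7, 6, 9, 2, 5, 1, 4

Sorted (descending): 1398, 1264, 1000, 824, 554, 460, 452, 438, 403
No ties — each value takes its position as its rank.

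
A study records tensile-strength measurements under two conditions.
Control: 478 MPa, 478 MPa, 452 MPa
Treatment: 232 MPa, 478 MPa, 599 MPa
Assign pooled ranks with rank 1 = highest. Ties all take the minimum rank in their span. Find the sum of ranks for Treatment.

Sorted (descending): 599, 478, 478, 478, 452, 232
The 3 values of 478 occupy positions 2–4 → each gets rank 2.
Treatment values → pooled ranks: 232→6, 478→2, 599→1
Rank sum = 6 + 2 + 1 = 9

9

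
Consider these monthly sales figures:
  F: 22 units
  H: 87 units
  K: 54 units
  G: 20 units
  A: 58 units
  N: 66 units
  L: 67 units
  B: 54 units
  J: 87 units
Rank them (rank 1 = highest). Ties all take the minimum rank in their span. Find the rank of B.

Sorted (descending): 87, 87, 67, 66, 58, 54, 54, 22, 20
The 2 values of 87 occupy positions 1–2 → each gets rank 1.
The 2 values of 54 occupy positions 6–7 → each gets rank 6.
B has value 54 units → rank 6.

6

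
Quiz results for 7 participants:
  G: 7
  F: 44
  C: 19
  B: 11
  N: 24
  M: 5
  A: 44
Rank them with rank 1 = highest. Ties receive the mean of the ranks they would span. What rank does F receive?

Sorted (descending): 44, 44, 24, 19, 11, 7, 5
The 2 values of 44 occupy positions 1–2 → average rank (1+2)/2 = 1.5.
F has value 44 → rank 1.5.

1.5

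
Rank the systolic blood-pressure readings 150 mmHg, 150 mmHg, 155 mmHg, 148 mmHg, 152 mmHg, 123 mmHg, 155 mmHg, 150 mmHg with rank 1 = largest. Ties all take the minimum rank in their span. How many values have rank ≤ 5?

6

Sorted (descending): 155, 155, 152, 150, 150, 150, 148, 123
The 2 values of 155 occupy positions 1–2 → each gets rank 1.
The 3 values of 150 occupy positions 4–6 → each gets rank 4.
Ranks ≤ 5: {1, 1, 3, 4, 4, 4} → 6 values.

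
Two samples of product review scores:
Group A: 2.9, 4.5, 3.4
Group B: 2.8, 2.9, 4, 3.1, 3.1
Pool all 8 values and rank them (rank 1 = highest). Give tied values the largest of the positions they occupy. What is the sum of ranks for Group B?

27

Sorted (descending): 4.5, 4, 3.4, 3.1, 3.1, 2.9, 2.9, 2.8
The 2 values of 3.1 occupy positions 4–5 → each gets rank 5.
The 2 values of 2.9 occupy positions 6–7 → each gets rank 7.
Group B values → pooled ranks: 2.8→8, 2.9→7, 4→2, 3.1→5, 3.1→5
Rank sum = 8 + 7 + 2 + 5 + 5 = 27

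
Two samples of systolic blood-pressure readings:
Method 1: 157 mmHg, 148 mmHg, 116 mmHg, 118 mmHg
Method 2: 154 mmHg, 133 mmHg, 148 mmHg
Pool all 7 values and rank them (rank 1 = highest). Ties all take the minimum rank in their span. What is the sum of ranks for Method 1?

17

Sorted (descending): 157, 154, 148, 148, 133, 118, 116
The 2 values of 148 occupy positions 3–4 → each gets rank 3.
Method 1 values → pooled ranks: 157→1, 148→3, 116→7, 118→6
Rank sum = 1 + 3 + 7 + 6 = 17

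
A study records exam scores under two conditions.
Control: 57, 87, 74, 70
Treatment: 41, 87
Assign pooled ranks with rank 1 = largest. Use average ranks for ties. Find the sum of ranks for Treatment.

Sorted (descending): 87, 87, 74, 70, 57, 41
The 2 values of 87 occupy positions 1–2 → average rank (1+2)/2 = 1.5.
Treatment values → pooled ranks: 41→6, 87→1.5
Rank sum = 6 + 1.5 = 7.5

7.5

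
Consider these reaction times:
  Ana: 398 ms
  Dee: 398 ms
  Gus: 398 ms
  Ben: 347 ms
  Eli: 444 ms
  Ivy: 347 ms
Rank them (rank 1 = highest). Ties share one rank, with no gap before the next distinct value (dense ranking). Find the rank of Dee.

2

Sorted (descending): 444, 398, 398, 398, 347, 347
The 3 values of 398 share dense rank 2.
The 2 values of 347 share dense rank 3.
Remaining distinct values take the next consecutive integers.
Dee has value 398 ms → rank 2.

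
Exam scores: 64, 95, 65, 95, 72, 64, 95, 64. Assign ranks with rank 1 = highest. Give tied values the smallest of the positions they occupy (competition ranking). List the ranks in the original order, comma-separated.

Sorted (descending): 95, 95, 95, 72, 65, 64, 64, 64
The 3 values of 95 occupy positions 1–3 → each gets rank 1.
The 3 values of 64 occupy positions 6–8 → each gets rank 6.

6, 1, 5, 1, 4, 6, 1, 6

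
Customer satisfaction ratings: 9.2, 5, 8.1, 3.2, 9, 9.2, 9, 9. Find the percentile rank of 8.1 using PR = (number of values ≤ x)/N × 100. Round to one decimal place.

37.5

N = 8.
Strictly below 8.1: 2. Equal to 8.1: 1.
PR = 3/8 × 100 = 37.5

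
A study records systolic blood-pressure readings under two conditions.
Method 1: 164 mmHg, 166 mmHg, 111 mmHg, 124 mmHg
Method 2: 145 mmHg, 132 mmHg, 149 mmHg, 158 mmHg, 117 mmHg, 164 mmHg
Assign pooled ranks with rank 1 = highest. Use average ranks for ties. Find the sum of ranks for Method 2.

Sorted (descending): 166, 164, 164, 158, 149, 145, 132, 124, 117, 111
The 2 values of 164 occupy positions 2–3 → average rank (2+3)/2 = 2.5.
Method 2 values → pooled ranks: 145→6, 132→7, 149→5, 158→4, 117→9, 164→2.5
Rank sum = 6 + 7 + 5 + 4 + 9 + 2.5 = 33.5

33.5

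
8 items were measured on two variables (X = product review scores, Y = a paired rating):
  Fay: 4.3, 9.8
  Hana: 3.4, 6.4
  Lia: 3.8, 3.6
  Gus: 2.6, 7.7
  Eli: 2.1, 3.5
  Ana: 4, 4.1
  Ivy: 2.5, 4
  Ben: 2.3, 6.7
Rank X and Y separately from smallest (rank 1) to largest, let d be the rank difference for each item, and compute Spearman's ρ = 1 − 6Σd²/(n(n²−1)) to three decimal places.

0.405

Ranks of variable 1: 8, 5, 6, 4, 1, 7, 3, 2
Ranks of variable 2: 8, 5, 2, 7, 1, 4, 3, 6
d = r₁ − r₂: 0, 0, 4, -3, 0, 3, 0, -4
d²: 0, 0, 16, 9, 0, 9, 0, 16; Σd² = 50
ρ = 1 − 6·50/(8·63) = 1 − 300/504 = 0.405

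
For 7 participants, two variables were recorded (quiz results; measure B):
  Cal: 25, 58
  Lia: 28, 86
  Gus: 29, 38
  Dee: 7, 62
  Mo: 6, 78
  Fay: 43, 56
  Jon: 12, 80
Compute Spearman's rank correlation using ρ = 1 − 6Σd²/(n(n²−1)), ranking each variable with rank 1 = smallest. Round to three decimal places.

Ranks of variable 1: 4, 5, 6, 2, 1, 7, 3
Ranks of variable 2: 3, 7, 1, 4, 5, 2, 6
d = r₁ − r₂: 1, -2, 5, -2, -4, 5, -3
d²: 1, 4, 25, 4, 16, 25, 9; Σd² = 84
ρ = 1 − 6·84/(7·48) = 1 − 504/336 = -0.500

-0.500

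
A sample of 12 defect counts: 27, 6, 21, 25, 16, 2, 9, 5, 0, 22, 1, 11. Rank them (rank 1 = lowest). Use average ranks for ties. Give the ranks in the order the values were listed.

12, 5, 9, 11, 8, 3, 6, 4, 1, 10, 2, 7

Sorted (ascending): 0, 1, 2, 5, 6, 9, 11, 16, 21, 22, 25, 27
No ties — each value takes its position as its rank.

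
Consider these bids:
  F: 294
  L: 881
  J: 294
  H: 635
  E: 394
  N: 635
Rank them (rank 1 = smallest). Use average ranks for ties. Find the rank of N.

4.5

Sorted (ascending): 294, 294, 394, 635, 635, 881
The 2 values of 294 occupy positions 1–2 → average rank (1+2)/2 = 1.5.
The 2 values of 635 occupy positions 4–5 → average rank (4+5)/2 = 4.5.
N has value 635 → rank 4.5.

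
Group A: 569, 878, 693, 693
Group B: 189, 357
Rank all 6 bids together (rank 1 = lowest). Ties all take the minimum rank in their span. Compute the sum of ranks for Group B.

3

Sorted (ascending): 189, 357, 569, 693, 693, 878
The 2 values of 693 occupy positions 4–5 → each gets rank 4.
Group B values → pooled ranks: 189→1, 357→2
Rank sum = 1 + 2 = 3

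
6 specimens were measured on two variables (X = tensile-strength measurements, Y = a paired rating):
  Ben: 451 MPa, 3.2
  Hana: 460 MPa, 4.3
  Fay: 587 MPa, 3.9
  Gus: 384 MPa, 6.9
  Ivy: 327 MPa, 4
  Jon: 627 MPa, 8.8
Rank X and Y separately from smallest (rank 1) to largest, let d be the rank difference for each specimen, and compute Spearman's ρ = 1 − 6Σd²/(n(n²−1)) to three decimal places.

Ranks of variable 1: 3, 4, 5, 2, 1, 6
Ranks of variable 2: 1, 4, 2, 5, 3, 6
d = r₁ − r₂: 2, 0, 3, -3, -2, 0
d²: 4, 0, 9, 9, 4, 0; Σd² = 26
ρ = 1 − 6·26/(6·35) = 1 − 156/210 = 0.257

0.257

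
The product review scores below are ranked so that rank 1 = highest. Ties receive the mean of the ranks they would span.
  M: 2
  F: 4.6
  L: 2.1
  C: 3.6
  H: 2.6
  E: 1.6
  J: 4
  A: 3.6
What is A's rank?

Sorted (descending): 4.6, 4, 3.6, 3.6, 2.6, 2.1, 2, 1.6
The 2 values of 3.6 occupy positions 3–4 → average rank (3+4)/2 = 3.5.
A has value 3.6 → rank 3.5.

3.5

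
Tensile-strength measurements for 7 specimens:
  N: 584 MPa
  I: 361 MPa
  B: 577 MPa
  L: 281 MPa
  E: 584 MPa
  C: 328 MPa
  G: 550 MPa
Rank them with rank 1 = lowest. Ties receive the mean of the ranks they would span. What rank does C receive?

2

Sorted (ascending): 281, 328, 361, 550, 577, 584, 584
The 2 values of 584 occupy positions 6–7 → average rank (6+7)/2 = 6.5.
C has value 328 MPa → rank 2.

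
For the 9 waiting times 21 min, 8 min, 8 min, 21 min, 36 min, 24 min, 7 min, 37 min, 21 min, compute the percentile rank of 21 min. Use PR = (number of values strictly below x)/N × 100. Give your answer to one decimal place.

N = 9.
Strictly below 21: 3. Equal to 21: 3.
PR = 3/9 × 100 = 33.3

33.3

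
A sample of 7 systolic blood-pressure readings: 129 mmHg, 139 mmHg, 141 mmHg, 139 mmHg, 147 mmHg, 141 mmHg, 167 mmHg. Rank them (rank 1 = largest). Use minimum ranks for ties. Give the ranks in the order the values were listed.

7, 5, 3, 5, 2, 3, 1

Sorted (descending): 167, 147, 141, 141, 139, 139, 129
The 2 values of 141 occupy positions 3–4 → each gets rank 3.
The 2 values of 139 occupy positions 5–6 → each gets rank 5.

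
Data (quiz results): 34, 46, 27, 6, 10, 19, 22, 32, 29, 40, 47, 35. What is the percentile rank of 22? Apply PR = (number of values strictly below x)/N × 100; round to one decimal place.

N = 12.
Strictly below 22: 3. Equal to 22: 1.
PR = 3/12 × 100 = 25.0

25.0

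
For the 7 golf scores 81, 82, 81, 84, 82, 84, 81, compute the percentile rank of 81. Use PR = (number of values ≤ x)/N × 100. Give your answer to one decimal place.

N = 7.
Strictly below 81: 0. Equal to 81: 3.
PR = 3/7 × 100 = 42.9

42.9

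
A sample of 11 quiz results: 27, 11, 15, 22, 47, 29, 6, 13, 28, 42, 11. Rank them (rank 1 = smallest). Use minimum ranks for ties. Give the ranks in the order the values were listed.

Sorted (ascending): 6, 11, 11, 13, 15, 22, 27, 28, 29, 42, 47
The 2 values of 11 occupy positions 2–3 → each gets rank 2.

7, 2, 5, 6, 11, 9, 1, 4, 8, 10, 2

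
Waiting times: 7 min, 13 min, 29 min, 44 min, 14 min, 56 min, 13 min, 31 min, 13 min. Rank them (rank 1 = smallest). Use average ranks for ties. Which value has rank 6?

Sorted (ascending): 7, 13, 13, 13, 14, 29, 31, 44, 56
The 3 values of 13 occupy positions 2–4 → average rank 3.
Rank 6 → value 29.

29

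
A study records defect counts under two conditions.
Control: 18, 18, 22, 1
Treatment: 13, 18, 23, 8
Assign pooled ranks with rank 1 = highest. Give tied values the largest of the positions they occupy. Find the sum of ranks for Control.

20

Sorted (descending): 23, 22, 18, 18, 18, 13, 8, 1
The 3 values of 18 occupy positions 3–5 → each gets rank 5.
Control values → pooled ranks: 18→5, 18→5, 22→2, 1→8
Rank sum = 5 + 5 + 2 + 8 = 20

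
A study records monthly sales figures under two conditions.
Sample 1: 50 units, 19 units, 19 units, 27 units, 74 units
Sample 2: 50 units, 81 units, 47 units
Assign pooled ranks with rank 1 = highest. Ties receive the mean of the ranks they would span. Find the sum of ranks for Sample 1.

26.5

Sorted (descending): 81, 74, 50, 50, 47, 27, 19, 19
The 2 values of 50 occupy positions 3–4 → average rank (3+4)/2 = 3.5.
The 2 values of 19 occupy positions 7–8 → average rank (7+8)/2 = 7.5.
Sample 1 values → pooled ranks: 50→3.5, 19→7.5, 19→7.5, 27→6, 74→2
Rank sum = 3.5 + 7.5 + 7.5 + 6 + 2 = 26.5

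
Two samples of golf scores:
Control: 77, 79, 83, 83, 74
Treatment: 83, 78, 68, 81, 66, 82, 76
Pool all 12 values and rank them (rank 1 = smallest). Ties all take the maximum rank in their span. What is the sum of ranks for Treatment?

Sorted (ascending): 66, 68, 74, 76, 77, 78, 79, 81, 82, 83, 83, 83
The 3 values of 83 occupy positions 10–12 → each gets rank 12.
Treatment values → pooled ranks: 83→12, 78→6, 68→2, 81→8, 66→1, 82→9, 76→4
Rank sum = 12 + 6 + 2 + 8 + 1 + 9 + 4 = 42

42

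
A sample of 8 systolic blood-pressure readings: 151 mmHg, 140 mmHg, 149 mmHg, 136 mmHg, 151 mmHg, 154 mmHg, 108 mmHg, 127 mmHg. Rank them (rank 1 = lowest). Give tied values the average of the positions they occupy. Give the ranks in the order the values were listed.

6.5, 4, 5, 3, 6.5, 8, 1, 2

Sorted (ascending): 108, 127, 136, 140, 149, 151, 151, 154
The 2 values of 151 occupy positions 6–7 → average rank (6+7)/2 = 6.5.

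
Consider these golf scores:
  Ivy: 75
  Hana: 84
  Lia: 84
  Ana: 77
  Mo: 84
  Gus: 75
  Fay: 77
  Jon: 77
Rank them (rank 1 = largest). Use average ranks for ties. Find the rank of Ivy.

7.5

Sorted (descending): 84, 84, 84, 77, 77, 77, 75, 75
The 3 values of 84 occupy positions 1–3 → average rank 2.
The 3 values of 77 occupy positions 4–6 → average rank 5.
The 2 values of 75 occupy positions 7–8 → average rank (7+8)/2 = 7.5.
Ivy has value 75 → rank 7.5.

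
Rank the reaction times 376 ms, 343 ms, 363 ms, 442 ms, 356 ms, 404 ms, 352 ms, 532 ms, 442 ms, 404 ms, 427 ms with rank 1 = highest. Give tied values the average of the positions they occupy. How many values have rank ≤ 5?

Sorted (descending): 532, 442, 442, 427, 404, 404, 376, 363, 356, 352, 343
The 2 values of 442 occupy positions 2–3 → average rank (2+3)/2 = 2.5.
The 2 values of 404 occupy positions 5–6 → average rank (5+6)/2 = 5.5.
Ranks ≤ 5: {1, 2.5, 2.5, 4} → 4 values.

4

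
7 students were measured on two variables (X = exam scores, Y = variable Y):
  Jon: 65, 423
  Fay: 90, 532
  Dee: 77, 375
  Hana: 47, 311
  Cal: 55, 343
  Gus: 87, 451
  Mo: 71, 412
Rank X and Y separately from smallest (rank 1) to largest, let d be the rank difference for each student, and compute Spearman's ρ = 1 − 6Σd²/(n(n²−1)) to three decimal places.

0.857

Ranks of variable 1: 3, 7, 5, 1, 2, 6, 4
Ranks of variable 2: 5, 7, 3, 1, 2, 6, 4
d = r₁ − r₂: -2, 0, 2, 0, 0, 0, 0
d²: 4, 0, 4, 0, 0, 0, 0; Σd² = 8
ρ = 1 − 6·8/(7·48) = 1 − 48/336 = 0.857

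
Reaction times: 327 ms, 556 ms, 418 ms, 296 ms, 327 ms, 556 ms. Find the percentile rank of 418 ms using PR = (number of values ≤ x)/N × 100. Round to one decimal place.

66.7

N = 6.
Strictly below 418: 3. Equal to 418: 1.
PR = 4/6 × 100 = 66.7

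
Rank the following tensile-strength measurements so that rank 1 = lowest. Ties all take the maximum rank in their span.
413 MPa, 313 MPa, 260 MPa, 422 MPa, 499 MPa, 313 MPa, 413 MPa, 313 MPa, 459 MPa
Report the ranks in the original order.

6, 4, 1, 7, 9, 4, 6, 4, 8

Sorted (ascending): 260, 313, 313, 313, 413, 413, 422, 459, 499
The 3 values of 313 occupy positions 2–4 → each gets rank 4.
The 2 values of 413 occupy positions 5–6 → each gets rank 6.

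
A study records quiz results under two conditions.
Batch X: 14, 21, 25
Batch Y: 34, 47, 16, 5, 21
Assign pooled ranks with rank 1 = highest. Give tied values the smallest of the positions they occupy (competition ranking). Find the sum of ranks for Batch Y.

Sorted (descending): 47, 34, 25, 21, 21, 16, 14, 5
The 2 values of 21 occupy positions 4–5 → each gets rank 4.
Batch Y values → pooled ranks: 34→2, 47→1, 16→6, 5→8, 21→4
Rank sum = 2 + 1 + 6 + 8 + 4 = 21

21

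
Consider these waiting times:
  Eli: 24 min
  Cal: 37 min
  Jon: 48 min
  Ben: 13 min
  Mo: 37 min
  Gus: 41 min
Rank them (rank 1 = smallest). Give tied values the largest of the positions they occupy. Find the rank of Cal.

4

Sorted (ascending): 13, 24, 37, 37, 41, 48
The 2 values of 37 occupy positions 3–4 → each gets rank 4.
Cal has value 37 min → rank 4.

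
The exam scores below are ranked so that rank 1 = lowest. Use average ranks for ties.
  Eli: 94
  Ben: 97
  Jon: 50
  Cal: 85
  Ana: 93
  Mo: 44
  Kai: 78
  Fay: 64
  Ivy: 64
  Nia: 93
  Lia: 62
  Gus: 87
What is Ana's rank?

9.5

Sorted (ascending): 44, 50, 62, 64, 64, 78, 85, 87, 93, 93, 94, 97
The 2 values of 64 occupy positions 4–5 → average rank (4+5)/2 = 4.5.
The 2 values of 93 occupy positions 9–10 → average rank (9+10)/2 = 9.5.
Ana has value 93 → rank 9.5.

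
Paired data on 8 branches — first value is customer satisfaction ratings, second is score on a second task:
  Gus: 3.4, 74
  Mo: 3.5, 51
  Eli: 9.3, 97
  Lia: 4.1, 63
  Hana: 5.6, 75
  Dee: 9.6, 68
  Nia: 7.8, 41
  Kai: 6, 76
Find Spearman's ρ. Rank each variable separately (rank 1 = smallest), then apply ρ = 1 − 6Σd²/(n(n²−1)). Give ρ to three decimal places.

0.214

Ranks of variable 1: 1, 2, 7, 3, 4, 8, 6, 5
Ranks of variable 2: 5, 2, 8, 3, 6, 4, 1, 7
d = r₁ − r₂: -4, 0, -1, 0, -2, 4, 5, -2
d²: 16, 0, 1, 0, 4, 16, 25, 4; Σd² = 66
ρ = 1 − 6·66/(8·63) = 1 − 396/504 = 0.214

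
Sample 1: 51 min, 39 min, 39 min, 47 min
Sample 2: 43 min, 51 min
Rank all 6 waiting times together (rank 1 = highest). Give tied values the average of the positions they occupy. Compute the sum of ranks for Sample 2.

Sorted (descending): 51, 51, 47, 43, 39, 39
The 2 values of 51 occupy positions 1–2 → average rank (1+2)/2 = 1.5.
The 2 values of 39 occupy positions 5–6 → average rank (5+6)/2 = 5.5.
Sample 2 values → pooled ranks: 43→4, 51→1.5
Rank sum = 4 + 1.5 = 5.5

5.5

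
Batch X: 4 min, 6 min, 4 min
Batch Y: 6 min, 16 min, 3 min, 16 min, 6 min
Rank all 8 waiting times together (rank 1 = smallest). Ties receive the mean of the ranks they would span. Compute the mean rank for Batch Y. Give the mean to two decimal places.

5.20

Sorted (ascending): 3, 4, 4, 6, 6, 6, 16, 16
The 2 values of 4 occupy positions 2–3 → average rank (2+3)/2 = 2.5.
The 3 values of 6 occupy positions 4–6 → average rank 5.
The 2 values of 16 occupy positions 7–8 → average rank (7+8)/2 = 7.5.
Batch Y values → pooled ranks: 6→5, 16→7.5, 3→1, 16→7.5, 6→5
Mean rank = (5 + 7.5 + 1 + 7.5 + 5) / 5 = 5.20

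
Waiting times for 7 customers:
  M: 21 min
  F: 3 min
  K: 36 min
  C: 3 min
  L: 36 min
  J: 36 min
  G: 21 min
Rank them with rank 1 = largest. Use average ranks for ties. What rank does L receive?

Sorted (descending): 36, 36, 36, 21, 21, 3, 3
The 3 values of 36 occupy positions 1–3 → average rank 2.
The 2 values of 21 occupy positions 4–5 → average rank (4+5)/2 = 4.5.
The 2 values of 3 occupy positions 6–7 → average rank (6+7)/2 = 6.5.
L has value 36 min → rank 2.

2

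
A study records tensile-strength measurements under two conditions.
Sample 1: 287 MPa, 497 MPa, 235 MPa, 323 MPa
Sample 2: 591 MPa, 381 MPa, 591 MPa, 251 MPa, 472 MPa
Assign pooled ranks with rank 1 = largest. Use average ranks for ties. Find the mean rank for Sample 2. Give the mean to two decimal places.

4.00

Sorted (descending): 591, 591, 497, 472, 381, 323, 287, 251, 235
The 2 values of 591 occupy positions 1–2 → average rank (1+2)/2 = 1.5.
Sample 2 values → pooled ranks: 591→1.5, 381→5, 591→1.5, 251→8, 472→4
Mean rank = (1.5 + 5 + 1.5 + 8 + 4) / 5 = 4.00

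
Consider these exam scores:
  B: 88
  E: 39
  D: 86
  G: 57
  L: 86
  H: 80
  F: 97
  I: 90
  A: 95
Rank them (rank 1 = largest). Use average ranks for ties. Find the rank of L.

5.5

Sorted (descending): 97, 95, 90, 88, 86, 86, 80, 57, 39
The 2 values of 86 occupy positions 5–6 → average rank (5+6)/2 = 5.5.
L has value 86 → rank 5.5.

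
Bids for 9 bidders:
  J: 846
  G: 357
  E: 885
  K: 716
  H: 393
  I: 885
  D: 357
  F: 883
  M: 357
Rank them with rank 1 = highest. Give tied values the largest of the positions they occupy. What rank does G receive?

Sorted (descending): 885, 885, 883, 846, 716, 393, 357, 357, 357
The 2 values of 885 occupy positions 1–2 → each gets rank 2.
The 3 values of 357 occupy positions 7–9 → each gets rank 9.
G has value 357 → rank 9.

9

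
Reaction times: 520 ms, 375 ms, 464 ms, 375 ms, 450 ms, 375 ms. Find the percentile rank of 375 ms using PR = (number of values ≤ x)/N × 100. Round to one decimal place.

N = 6.
Strictly below 375: 0. Equal to 375: 3.
PR = 3/6 × 100 = 50.0

50.0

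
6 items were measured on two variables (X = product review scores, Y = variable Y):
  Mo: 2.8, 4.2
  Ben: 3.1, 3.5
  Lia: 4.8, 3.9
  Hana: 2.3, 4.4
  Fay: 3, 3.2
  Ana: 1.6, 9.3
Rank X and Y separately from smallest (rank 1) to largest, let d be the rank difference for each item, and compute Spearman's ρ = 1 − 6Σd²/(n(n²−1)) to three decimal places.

Ranks of variable 1: 3, 5, 6, 2, 4, 1
Ranks of variable 2: 4, 2, 3, 5, 1, 6
d = r₁ − r₂: -1, 3, 3, -3, 3, -5
d²: 1, 9, 9, 9, 9, 25; Σd² = 62
ρ = 1 − 6·62/(6·35) = 1 − 372/210 = -0.771

-0.771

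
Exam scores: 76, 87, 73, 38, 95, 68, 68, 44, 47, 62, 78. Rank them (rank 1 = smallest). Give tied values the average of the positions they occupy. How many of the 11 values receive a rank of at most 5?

Sorted (ascending): 38, 44, 47, 62, 68, 68, 73, 76, 78, 87, 95
The 2 values of 68 occupy positions 5–6 → average rank (5+6)/2 = 5.5.
Ranks ≤ 5: {1, 2, 3, 4} → 4 values.

4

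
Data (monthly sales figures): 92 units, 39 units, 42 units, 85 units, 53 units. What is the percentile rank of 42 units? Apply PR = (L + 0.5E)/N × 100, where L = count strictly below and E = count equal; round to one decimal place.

N = 5.
Strictly below 42: 1. Equal to 42: 1.
PR = (1 + 0.5·1)/5 × 100 = 30.0

30.0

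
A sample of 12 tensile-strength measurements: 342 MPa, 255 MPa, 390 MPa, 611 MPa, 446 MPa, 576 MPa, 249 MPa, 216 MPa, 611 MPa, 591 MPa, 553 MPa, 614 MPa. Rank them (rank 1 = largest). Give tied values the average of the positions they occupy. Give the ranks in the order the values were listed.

Sorted (descending): 614, 611, 611, 591, 576, 553, 446, 390, 342, 255, 249, 216
The 2 values of 611 occupy positions 2–3 → average rank (2+3)/2 = 2.5.

9, 10, 8, 2.5, 7, 5, 11, 12, 2.5, 4, 6, 1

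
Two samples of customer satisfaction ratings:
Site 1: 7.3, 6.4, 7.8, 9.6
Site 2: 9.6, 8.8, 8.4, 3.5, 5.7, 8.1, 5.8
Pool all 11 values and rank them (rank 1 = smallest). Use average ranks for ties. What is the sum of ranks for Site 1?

Sorted (ascending): 3.5, 5.7, 5.8, 6.4, 7.3, 7.8, 8.1, 8.4, 8.8, 9.6, 9.6
The 2 values of 9.6 occupy positions 10–11 → average rank (10+11)/2 = 10.5.
Site 1 values → pooled ranks: 7.3→5, 6.4→4, 7.8→6, 9.6→10.5
Rank sum = 5 + 4 + 6 + 10.5 = 25.5

25.5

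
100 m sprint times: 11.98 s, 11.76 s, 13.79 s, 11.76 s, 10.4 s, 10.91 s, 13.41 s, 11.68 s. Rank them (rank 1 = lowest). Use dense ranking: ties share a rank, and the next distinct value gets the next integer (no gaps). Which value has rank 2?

10.91

Sorted (ascending): 10.4, 10.91, 11.68, 11.76, 11.76, 11.98, 13.41, 13.79
The 2 values of 11.76 share dense rank 4.
Remaining distinct values take the next consecutive integers.
Rank 2 → value 10.91.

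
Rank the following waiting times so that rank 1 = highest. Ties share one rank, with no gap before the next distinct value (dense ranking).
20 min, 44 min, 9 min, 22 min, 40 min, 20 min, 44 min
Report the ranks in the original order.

4, 1, 5, 3, 2, 4, 1

Sorted (descending): 44, 44, 40, 22, 20, 20, 9
The 2 values of 44 share dense rank 1.
The 2 values of 20 share dense rank 4.
Remaining distinct values take the next consecutive integers.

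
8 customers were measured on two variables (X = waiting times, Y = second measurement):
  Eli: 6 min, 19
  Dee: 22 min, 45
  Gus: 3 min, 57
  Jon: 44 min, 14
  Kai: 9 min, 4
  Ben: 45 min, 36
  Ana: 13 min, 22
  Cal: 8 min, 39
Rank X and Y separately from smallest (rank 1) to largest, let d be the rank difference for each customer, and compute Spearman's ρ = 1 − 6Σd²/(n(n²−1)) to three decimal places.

-0.238

Ranks of variable 1: 2, 6, 1, 7, 4, 8, 5, 3
Ranks of variable 2: 3, 7, 8, 2, 1, 5, 4, 6
d = r₁ − r₂: -1, -1, -7, 5, 3, 3, 1, -3
d²: 1, 1, 49, 25, 9, 9, 1, 9; Σd² = 104
ρ = 1 − 6·104/(8·63) = 1 − 624/504 = -0.238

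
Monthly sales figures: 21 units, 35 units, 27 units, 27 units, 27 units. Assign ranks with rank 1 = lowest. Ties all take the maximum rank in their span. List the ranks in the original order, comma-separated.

1, 5, 4, 4, 4

Sorted (ascending): 21, 27, 27, 27, 35
The 3 values of 27 occupy positions 2–4 → each gets rank 4.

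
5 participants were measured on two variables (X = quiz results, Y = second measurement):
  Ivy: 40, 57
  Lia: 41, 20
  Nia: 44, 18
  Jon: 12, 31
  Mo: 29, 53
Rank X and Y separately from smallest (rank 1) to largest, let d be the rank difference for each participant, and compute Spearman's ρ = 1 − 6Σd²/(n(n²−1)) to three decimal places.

Ranks of variable 1: 3, 4, 5, 1, 2
Ranks of variable 2: 5, 2, 1, 3, 4
d = r₁ − r₂: -2, 2, 4, -2, -2
d²: 4, 4, 16, 4, 4; Σd² = 32
ρ = 1 − 6·32/(5·24) = 1 − 192/120 = -0.600

-0.600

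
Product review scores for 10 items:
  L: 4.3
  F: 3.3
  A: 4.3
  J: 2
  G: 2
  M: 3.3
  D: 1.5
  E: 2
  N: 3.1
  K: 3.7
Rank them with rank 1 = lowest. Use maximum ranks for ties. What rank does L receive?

Sorted (ascending): 1.5, 2, 2, 2, 3.1, 3.3, 3.3, 3.7, 4.3, 4.3
The 3 values of 2 occupy positions 2–4 → each gets rank 4.
The 2 values of 3.3 occupy positions 6–7 → each gets rank 7.
The 2 values of 4.3 occupy positions 9–10 → each gets rank 10.
L has value 4.3 → rank 10.

10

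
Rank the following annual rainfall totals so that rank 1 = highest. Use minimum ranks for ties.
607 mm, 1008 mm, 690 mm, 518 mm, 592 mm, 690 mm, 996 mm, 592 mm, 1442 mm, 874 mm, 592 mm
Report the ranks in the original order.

7, 2, 5, 11, 8, 5, 3, 8, 1, 4, 8

Sorted (descending): 1442, 1008, 996, 874, 690, 690, 607, 592, 592, 592, 518
The 2 values of 690 occupy positions 5–6 → each gets rank 5.
The 3 values of 592 occupy positions 8–10 → each gets rank 8.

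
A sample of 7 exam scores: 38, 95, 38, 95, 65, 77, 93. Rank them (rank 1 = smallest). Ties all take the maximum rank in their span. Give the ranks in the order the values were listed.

2, 7, 2, 7, 3, 4, 5

Sorted (ascending): 38, 38, 65, 77, 93, 95, 95
The 2 values of 38 occupy positions 1–2 → each gets rank 2.
The 2 values of 95 occupy positions 6–7 → each gets rank 7.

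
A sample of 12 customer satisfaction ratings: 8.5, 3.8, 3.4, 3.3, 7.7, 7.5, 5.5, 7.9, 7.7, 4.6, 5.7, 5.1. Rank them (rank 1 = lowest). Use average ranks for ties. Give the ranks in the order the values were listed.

12, 3, 2, 1, 9.5, 8, 6, 11, 9.5, 4, 7, 5

Sorted (ascending): 3.3, 3.4, 3.8, 4.6, 5.1, 5.5, 5.7, 7.5, 7.7, 7.7, 7.9, 8.5
The 2 values of 7.7 occupy positions 9–10 → average rank (9+10)/2 = 9.5.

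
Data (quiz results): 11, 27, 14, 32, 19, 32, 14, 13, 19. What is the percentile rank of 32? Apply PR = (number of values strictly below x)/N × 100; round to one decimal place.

N = 9.
Strictly below 32: 7. Equal to 32: 2.
PR = 7/9 × 100 = 77.8

77.8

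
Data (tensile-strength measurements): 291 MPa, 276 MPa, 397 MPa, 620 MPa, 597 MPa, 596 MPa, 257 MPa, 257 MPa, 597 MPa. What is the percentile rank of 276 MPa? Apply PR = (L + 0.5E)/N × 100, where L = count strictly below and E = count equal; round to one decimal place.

27.8

N = 9.
Strictly below 276: 2. Equal to 276: 1.
PR = (2 + 0.5·1)/9 × 100 = 27.8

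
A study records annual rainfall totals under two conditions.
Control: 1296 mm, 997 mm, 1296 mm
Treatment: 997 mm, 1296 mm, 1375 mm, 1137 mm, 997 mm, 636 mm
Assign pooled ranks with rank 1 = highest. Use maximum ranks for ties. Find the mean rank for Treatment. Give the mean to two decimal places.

5.83

Sorted (descending): 1375, 1296, 1296, 1296, 1137, 997, 997, 997, 636
The 3 values of 1296 occupy positions 2–4 → each gets rank 4.
The 3 values of 997 occupy positions 6–8 → each gets rank 8.
Treatment values → pooled ranks: 997→8, 1296→4, 1375→1, 1137→5, 997→8, 636→9
Mean rank = (8 + 4 + 1 + 5 + 8 + 9) / 6 = 5.83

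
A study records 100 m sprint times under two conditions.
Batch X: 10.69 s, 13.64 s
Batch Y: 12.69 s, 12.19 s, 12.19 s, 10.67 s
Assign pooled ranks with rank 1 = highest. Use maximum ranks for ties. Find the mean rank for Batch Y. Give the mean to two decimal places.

Sorted (descending): 13.64, 12.69, 12.19, 12.19, 10.69, 10.67
The 2 values of 12.19 occupy positions 3–4 → each gets rank 4.
Batch Y values → pooled ranks: 12.69→2, 12.19→4, 12.19→4, 10.67→6
Mean rank = (2 + 4 + 4 + 6) / 4 = 4.00

4.00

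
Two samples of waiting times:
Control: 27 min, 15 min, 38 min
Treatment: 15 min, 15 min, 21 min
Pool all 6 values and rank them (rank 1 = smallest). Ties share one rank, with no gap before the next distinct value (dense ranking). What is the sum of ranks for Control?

8

Sorted (ascending): 15, 15, 15, 21, 27, 38
The 3 values of 15 share dense rank 1.
Remaining distinct values take the next consecutive integers.
Control values → pooled ranks: 27→3, 15→1, 38→4
Rank sum = 3 + 1 + 4 = 8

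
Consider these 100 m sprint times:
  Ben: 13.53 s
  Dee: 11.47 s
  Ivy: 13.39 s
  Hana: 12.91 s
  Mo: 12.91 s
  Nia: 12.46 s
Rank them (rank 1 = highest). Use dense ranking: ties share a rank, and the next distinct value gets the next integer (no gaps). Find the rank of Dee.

5

Sorted (descending): 13.53, 13.39, 12.91, 12.91, 12.46, 11.47
The 2 values of 12.91 share dense rank 3.
Remaining distinct values take the next consecutive integers.
Dee has value 11.47 s → rank 5.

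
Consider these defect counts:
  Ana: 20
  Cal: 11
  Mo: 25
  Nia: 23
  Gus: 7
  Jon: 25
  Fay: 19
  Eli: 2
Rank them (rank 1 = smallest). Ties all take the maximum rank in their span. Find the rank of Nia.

Sorted (ascending): 2, 7, 11, 19, 20, 23, 25, 25
The 2 values of 25 occupy positions 7–8 → each gets rank 8.
Nia has value 23 → rank 6.

6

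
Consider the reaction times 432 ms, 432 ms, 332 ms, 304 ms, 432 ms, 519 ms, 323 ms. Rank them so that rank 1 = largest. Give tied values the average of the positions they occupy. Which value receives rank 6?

Sorted (descending): 519, 432, 432, 432, 332, 323, 304
The 3 values of 432 occupy positions 2–4 → average rank 3.
Rank 6 → value 323.

323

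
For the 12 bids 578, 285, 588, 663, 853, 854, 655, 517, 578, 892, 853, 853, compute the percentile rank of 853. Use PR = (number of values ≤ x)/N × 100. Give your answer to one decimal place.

N = 12.
Strictly below 853: 7. Equal to 853: 3.
PR = 10/12 × 100 = 83.3

83.3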